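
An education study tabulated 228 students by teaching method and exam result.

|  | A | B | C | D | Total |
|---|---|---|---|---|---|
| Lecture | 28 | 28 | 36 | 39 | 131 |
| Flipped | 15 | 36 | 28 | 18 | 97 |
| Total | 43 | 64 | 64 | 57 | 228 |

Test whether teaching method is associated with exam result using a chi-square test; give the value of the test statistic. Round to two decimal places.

8.79

Grand total N = 228.
Expected counts (row total × column total / N):
  Lecture, A: 131×43/228 = 24.706
  Lecture, B: 131×64/228 = 36.772
  Lecture, C: 131×64/228 = 36.772
  Lecture, D: 131×57/228 = 32.750
  Flipped, A: 97×43/228 = 18.294
  Flipped, B: 97×64/228 = 27.228
  Flipped, C: 97×64/228 = 27.228
  Flipped, D: 97×57/228 = 24.250
Contributions (O − E)²/E:
  (28 − 24.706)²/24.706 = 0.4392
  (28 − 36.772)²/36.772 = 2.0926
  (36 − 36.772)²/36.772 = 0.0162
  (39 − 32.750)²/32.750 = 1.1927
  (15 − 18.294)²/18.294 = 0.5931
  (36 − 27.228)²/27.228 = 2.8261
  (28 − 27.228)²/27.228 = 0.0219
  (18 − 24.250)²/24.250 = 1.6108
χ² = 0.4392 + 2.0926 + 0.0162 + 1.1927 + 0.5931 + 2.8261 + 0.0219 + 1.6108 = 8.79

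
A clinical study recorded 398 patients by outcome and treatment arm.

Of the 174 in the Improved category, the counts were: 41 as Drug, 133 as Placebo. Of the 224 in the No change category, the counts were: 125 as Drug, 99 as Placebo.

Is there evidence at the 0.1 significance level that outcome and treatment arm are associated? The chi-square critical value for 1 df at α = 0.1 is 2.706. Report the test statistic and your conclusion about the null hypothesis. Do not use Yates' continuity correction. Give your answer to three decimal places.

Row totals: 174, 224. Column totals: 166, 232. Grand total N = 398.
Expected counts (row total × column total / N):
  Improved, Drug: 174×166/398 = 72.5729
  Improved, Placebo: 174×232/398 = 101.4271
  No change, Drug: 224×166/398 = 93.4271
  No change, Placebo: 224×232/398 = 130.5729
Contributions (O − E)²/E:
  (41 − 72.5729)²/72.5729 = 13.7358
  (133 − 101.4271)²/101.4271 = 9.8282
  (125 − 93.4271)²/93.4271 = 10.6698
  (99 − 130.5729)²/130.5729 = 7.6344
χ² = 13.7358 + 9.8282 + 10.6698 + 7.6344 = 41.868
df = (2−1)(2−1) = 1. Since 41.868 > 2.706, reject the null hypothesis of independence at α = 0.1.

41.868; reject H₀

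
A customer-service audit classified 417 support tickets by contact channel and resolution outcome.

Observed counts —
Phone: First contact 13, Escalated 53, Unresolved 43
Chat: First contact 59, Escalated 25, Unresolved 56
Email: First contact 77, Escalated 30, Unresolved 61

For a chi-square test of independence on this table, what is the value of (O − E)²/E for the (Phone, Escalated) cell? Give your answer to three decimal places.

21.734

Row total (Phone) = 109; column total (Escalated) = 108; N = 417.
Expected count E = 109 × 108 / 417 = 28.2302.
Contribution = (O − E)²/E = (53 − 28.2302)² / 28.2302 = 21.734.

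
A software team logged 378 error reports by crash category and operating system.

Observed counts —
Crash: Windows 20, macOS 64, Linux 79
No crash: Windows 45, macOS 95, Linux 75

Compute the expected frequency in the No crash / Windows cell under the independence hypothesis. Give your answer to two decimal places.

36.97

Row total (No crash) = 215; column total (Windows) = 65; grand total N = 378.
Expected count = (row total × column total) / N = 215 × 65 / 378 = 36.97.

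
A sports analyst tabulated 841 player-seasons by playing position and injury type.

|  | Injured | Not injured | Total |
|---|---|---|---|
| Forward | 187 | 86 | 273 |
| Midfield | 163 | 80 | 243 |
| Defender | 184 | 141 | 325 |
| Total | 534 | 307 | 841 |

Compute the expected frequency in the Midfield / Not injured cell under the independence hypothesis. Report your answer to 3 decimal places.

Row total (Midfield) = 243; column total (Not injured) = 307; grand total N = 841.
Expected count = (row total × column total) / N = 243 × 307 / 841 = 88.705.

88.705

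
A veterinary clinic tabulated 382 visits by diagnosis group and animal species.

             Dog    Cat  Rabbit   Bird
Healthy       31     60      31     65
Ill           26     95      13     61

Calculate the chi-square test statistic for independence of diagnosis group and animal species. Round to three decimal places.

15.672

Row totals: 187, 195. Column totals: 57, 155, 44, 126. Grand total N = 382.
Expected counts (row total × column total / N):
  Healthy, Dog: 187×57/382 = 27.9031
  Healthy, Cat: 187×155/382 = 75.8770
  Healthy, Rabbit: 187×44/382 = 21.5393
  Healthy, Bird: 187×126/382 = 61.6806
  Ill, Dog: 195×57/382 = 29.0969
  Ill, Cat: 195×155/382 = 79.1230
  Ill, Rabbit: 195×44/382 = 22.4607
  Ill, Bird: 195×126/382 = 64.3194
Contributions (O − E)²/E:
  (31 − 27.9031)²/27.9031 = 0.3437
  (60 − 75.8770)²/75.8770 = 3.3222
  (31 − 21.5393)²/21.5393 = 4.1554
  (65 − 61.6806)²/61.6806 = 0.1786
  (26 − 29.0969)²/29.0969 = 0.3296
  (95 − 79.1230)²/79.1230 = 3.1859
  (13 − 22.4607)²/22.4607 = 3.9850
  (61 − 64.3194)²/64.3194 = 0.1713
χ² = 0.3437 + 3.3222 + 4.1554 + 0.1786 + 0.3296 + 3.1859 + 3.9850 + 0.1713 = 15.672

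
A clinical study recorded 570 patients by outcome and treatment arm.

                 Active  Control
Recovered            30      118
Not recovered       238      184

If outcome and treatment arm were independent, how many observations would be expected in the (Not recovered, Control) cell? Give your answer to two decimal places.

Row total (Not recovered) = 422; column total (Control) = 302; grand total N = 570.
Expected count = (row total × column total) / N = 422 × 302 / 570 = 223.59.

223.59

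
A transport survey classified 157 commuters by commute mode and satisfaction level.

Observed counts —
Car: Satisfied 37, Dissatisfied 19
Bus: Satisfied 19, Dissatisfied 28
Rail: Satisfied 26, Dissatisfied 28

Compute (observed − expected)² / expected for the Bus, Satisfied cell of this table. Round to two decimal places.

Row total (Bus) = 47; column total (Satisfied) = 82; N = 157.
Expected count E = 47 × 82 / 157 = 24.548.
Contribution = (O − E)²/E = (19 − 24.548)² / 24.548 = 1.25.

1.25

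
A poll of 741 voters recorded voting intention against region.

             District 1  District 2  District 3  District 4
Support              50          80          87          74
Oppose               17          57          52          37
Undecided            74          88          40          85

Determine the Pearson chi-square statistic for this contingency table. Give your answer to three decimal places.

Row totals: 291, 163, 287. Column totals: 141, 225, 179, 196. Grand total N = 741.
Expected counts (row total × column total / N):
  Support, District 1: 291×141/741 = 55.3725
  Support, District 2: 291×225/741 = 88.3603
  Support, District 3: 291×179/741 = 70.2955
  Support, District 4: 291×196/741 = 76.9717
  Oppose, District 1: 163×141/741 = 31.0162
  Oppose, District 2: 163×225/741 = 49.4939
  Oppose, District 3: 163×179/741 = 39.3752
  Oppose, District 4: 163×196/741 = 43.1147
  Undecided, District 1: 287×141/741 = 54.6113
  Undecided, District 2: 287×225/741 = 87.1457
  Undecided, District 3: 287×179/741 = 69.3293
  Undecided, District 4: 287×196/741 = 75.9136
Contributions (O − E)²/E:
  (50 − 55.3725)²/55.3725 = 0.5213
  (80 − 88.3603)²/88.3603 = 0.7910
  (87 − 70.2955)²/70.2955 = 3.9695
  (74 − 76.9717)²/76.9717 = 0.1147
  (17 − 31.0162)²/31.0162 = 6.3339
  (57 − 49.4939)²/49.4939 = 1.1384
  (52 − 39.3752)²/39.3752 = 4.0479
  (37 − 43.1147)²/43.1147 = 0.8672
  (74 − 54.6113)²/54.6113 = 6.8836
  (88 − 87.1457)²/87.1457 = 0.0084
  (40 − 69.3293)²/69.3293 = 12.4076
  (85 − 75.9136)²/75.9136 = 1.0876
χ² = 0.5213 + 0.7910 + 3.9695 + 0.1147 + 6.3339 + 1.1384 + 4.0479 + 0.8672 + 6.8836 + 0.0084 + 12.4076 + 1.0876 = 38.171

38.171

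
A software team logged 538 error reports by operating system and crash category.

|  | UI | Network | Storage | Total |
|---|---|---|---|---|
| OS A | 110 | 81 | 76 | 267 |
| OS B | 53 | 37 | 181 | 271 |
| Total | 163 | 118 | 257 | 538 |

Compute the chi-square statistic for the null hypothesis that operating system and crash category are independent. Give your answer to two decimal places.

79.21

Grand total N = 538.
Expected counts (row total × column total / N):
  OS A, UI: 267×163/538 = 80.894
  OS A, Network: 267×118/538 = 58.561
  OS A, Storage: 267×257/538 = 127.545
  OS B, UI: 271×163/538 = 82.106
  OS B, Network: 271×118/538 = 59.439
  OS B, Storage: 271×257/538 = 129.455
Contributions (O − E)²/E:
  (110 − 80.894)²/80.894 = 10.4725
  (81 − 58.561)²/58.561 = 8.5980
  (76 − 127.545)²/127.545 = 20.8310
  (53 − 82.106)²/82.106 = 10.3179
  (37 − 59.439)²/59.439 = 8.4710
  (181 − 129.455)²/129.455 = 20.5236
χ² = 10.4725 + 8.5980 + 20.8310 + 10.3179 + 8.4710 + 20.5236 = 79.21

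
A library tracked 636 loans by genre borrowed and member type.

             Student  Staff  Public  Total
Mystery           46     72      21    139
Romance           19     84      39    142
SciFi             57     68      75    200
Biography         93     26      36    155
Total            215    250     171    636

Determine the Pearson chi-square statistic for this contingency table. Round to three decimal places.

Grand total N = 636.
Expected counts (row total × column total / N):
  Mystery, Student: 139×215/636 = 46.9890
  Mystery, Staff: 139×250/636 = 54.6384
  Mystery, Public: 139×171/636 = 37.3726
  Romance, Student: 142×215/636 = 48.0031
  Romance, Staff: 142×250/636 = 55.8176
  Romance, Public: 142×171/636 = 38.1792
  SciFi, Student: 200×215/636 = 67.6101
  SciFi, Staff: 200×250/636 = 78.6164
  SciFi, Public: 200×171/636 = 53.7736
  Biography, Student: 155×215/636 = 52.3978
  Biography, Staff: 155×250/636 = 60.9277
  Biography, Public: 155×171/636 = 41.6745
Contributions (O − E)²/E:
  (46 − 46.9890)²/46.9890 = 0.0208
  (72 − 54.6384)²/54.6384 = 5.5167
  (21 − 37.3726)²/37.3726 = 7.1727
  (19 − 48.0031)²/48.0031 = 17.5234
  (84 − 55.8176)²/55.8176 = 14.2293
  (39 − 38.1792)²/38.1792 = 0.0176
  (57 − 67.6101)²/67.6101 = 1.6651
  (68 − 78.6164)²/78.6164 = 1.4336
  (75 − 53.7736)²/53.7736 = 8.3788
  (93 − 52.3978)²/52.3978 = 31.4620
  (26 − 60.9277)²/60.9277 = 20.0228
  (36 − 41.6745)²/41.6745 = 0.7727
χ² = 0.0208 + 5.5167 + 7.1727 + 17.5234 + 14.2293 + 0.0176 + 1.6651 + 1.4336 + 8.3788 + 31.4620 + 20.0228 + 0.7727 = 108.216

108.216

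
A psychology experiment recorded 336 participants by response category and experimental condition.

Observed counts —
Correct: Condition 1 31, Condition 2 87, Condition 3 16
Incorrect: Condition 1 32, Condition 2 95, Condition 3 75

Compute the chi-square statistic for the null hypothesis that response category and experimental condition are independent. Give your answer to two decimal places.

Row totals: 134, 202. Column totals: 63, 182, 91. Grand total N = 336.
Expected counts (row total × column total / N):
  Correct, Condition 1: 134×63/336 = 25.125
  Correct, Condition 2: 134×182/336 = 72.583
  Correct, Condition 3: 134×91/336 = 36.292
  Incorrect, Condition 1: 202×63/336 = 37.875
  Incorrect, Condition 2: 202×182/336 = 109.417
  Incorrect, Condition 3: 202×91/336 = 54.708
Contributions (O − E)²/E:
  (31 − 25.125)²/25.125 = 1.3738
  (87 − 72.583)²/72.583 = 2.8636
  (16 − 36.292)²/36.292 = 11.3459
  (32 − 37.875)²/37.875 = 0.9113
  (95 − 109.417)²/109.417 = 1.8996
  (75 − 54.708)²/54.708 = 7.5266
χ² = 1.3738 + 2.8636 + 11.3459 + 0.9113 + 1.8996 + 7.5266 = 25.92

25.92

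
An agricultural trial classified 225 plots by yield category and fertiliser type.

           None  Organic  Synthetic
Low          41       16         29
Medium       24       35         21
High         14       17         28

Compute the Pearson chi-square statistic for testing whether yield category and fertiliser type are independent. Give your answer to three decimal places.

19.803

Row totals: 86, 80, 59. Column totals: 79, 68, 78. Grand total N = 225.
Expected counts (row total × column total / N):
  Low, None: 86×79/225 = 30.19556
  Low, Organic: 86×68/225 = 25.99111
  Low, Synthetic: 86×78/225 = 29.81333
  Medium, None: 80×79/225 = 28.08889
  Medium, Organic: 80×68/225 = 24.17778
  Medium, Synthetic: 80×78/225 = 27.73333
  High, None: 59×79/225 = 20.71556
  High, Organic: 59×68/225 = 17.83111
  High, Synthetic: 59×78/225 = 20.45333
Contributions (O − E)²/E:
  (41 − 30.19556)²/30.19556 = 3.8660
  (16 − 25.99111)²/25.99111 = 3.8406
  (29 − 29.81333)²/29.81333 = 0.0222
  (24 − 28.08889)²/28.08889 = 0.5952
  (35 − 24.17778)²/24.17778 = 4.8441
  (21 − 27.73333)²/27.73333 = 1.6348
  (14 − 20.71556)²/20.71556 = 2.1770
  (17 − 17.83111)²/17.83111 = 0.0387
  (28 − 20.45333)²/20.45333 = 2.7845
χ² = 3.8660 + 3.8406 + 0.0222 + 0.5952 + 4.8441 + 1.6348 + 2.1770 + 0.0387 + 2.7845 = 19.803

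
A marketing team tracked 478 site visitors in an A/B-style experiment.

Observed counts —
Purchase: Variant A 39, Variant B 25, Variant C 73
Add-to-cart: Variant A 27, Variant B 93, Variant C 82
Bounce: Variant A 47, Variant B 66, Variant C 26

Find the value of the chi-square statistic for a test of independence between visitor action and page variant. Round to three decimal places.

Row totals: 137, 202, 139. Column totals: 113, 184, 181. Grand total N = 478.
Expected counts (row total × column total / N):
  Purchase, Variant A: 137×113/478 = 32.3870
  Purchase, Variant B: 137×184/478 = 52.7364
  Purchase, Variant C: 137×181/478 = 51.8766
  Add-to-cart, Variant A: 202×113/478 = 47.7531
  Add-to-cart, Variant B: 202×184/478 = 77.7573
  Add-to-cart, Variant C: 202×181/478 = 76.4895
  Bounce, Variant A: 139×113/478 = 32.8598
  Bounce, Variant B: 139×184/478 = 53.5063
  Bounce, Variant C: 139×181/478 = 52.6339
Contributions (O − E)²/E:
  (39 − 32.3870)²/32.3870 = 1.3503
  (25 − 52.7364)²/52.7364 = 14.5878
  (73 − 51.8766)²/51.8766 = 8.6011
  (27 − 47.7531)²/47.7531 = 9.0191
  (93 − 77.7573)²/77.7573 = 2.9880
  (82 − 76.4895)²/76.4895 = 0.3970
  (47 − 32.8598)²/32.8598 = 6.0848
  (66 − 53.5063)²/53.5063 = 2.9173
  (26 − 52.6339)²/52.6339 = 13.4773
χ² = 1.3503 + 14.5878 + 8.6011 + 9.0191 + 2.9880 + 0.3970 + 6.0848 + 2.9173 + 13.4773 = 59.423

59.423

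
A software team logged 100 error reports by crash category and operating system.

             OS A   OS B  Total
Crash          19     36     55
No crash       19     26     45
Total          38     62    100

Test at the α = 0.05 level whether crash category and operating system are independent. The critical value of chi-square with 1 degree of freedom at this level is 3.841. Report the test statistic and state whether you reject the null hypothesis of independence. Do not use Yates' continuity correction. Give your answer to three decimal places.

0.619; fail to reject H₀

Grand total N = 100.
Expected counts (row total × column total / N):
  Crash, OS A: 55×38/100 = 20.9000
  Crash, OS B: 55×62/100 = 34.1000
  No crash, OS A: 45×38/100 = 17.1000
  No crash, OS B: 45×62/100 = 27.9000
Contributions (O − E)²/E:
  (19 − 20.9000)²/20.9000 = 0.1727
  (36 − 34.1000)²/34.1000 = 0.1059
  (19 − 17.1000)²/17.1000 = 0.2111
  (26 − 27.9000)²/27.9000 = 0.1294
χ² = 0.1727 + 0.1059 + 0.2111 + 0.1294 = 0.619
df = (2−1)(2−1) = 1. Since 0.619 < 3.841, fail to reject the null hypothesis of independence at α = 0.05.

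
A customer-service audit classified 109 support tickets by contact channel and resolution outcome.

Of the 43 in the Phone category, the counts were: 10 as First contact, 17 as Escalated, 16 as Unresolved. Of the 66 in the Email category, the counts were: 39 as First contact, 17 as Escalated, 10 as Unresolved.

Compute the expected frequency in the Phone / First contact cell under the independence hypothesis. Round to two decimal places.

Row total (Phone) = 43; column total (First contact) = 49; grand total N = 109.
Expected count = (row total × column total) / N = 43 × 49 / 109 = 19.33.

19.33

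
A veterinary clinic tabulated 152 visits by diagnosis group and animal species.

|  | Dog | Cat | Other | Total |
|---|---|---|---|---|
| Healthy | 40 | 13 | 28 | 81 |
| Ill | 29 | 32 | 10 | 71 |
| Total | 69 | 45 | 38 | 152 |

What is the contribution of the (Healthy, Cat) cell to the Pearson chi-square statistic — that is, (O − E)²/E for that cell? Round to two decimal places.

Row total (Healthy) = 81; column total (Cat) = 45; N = 152.
Expected count E = 81 × 45 / 152 = 23.980.
Contribution = (O − E)²/E = (13 − 23.980)² / 23.980 = 5.03.

5.03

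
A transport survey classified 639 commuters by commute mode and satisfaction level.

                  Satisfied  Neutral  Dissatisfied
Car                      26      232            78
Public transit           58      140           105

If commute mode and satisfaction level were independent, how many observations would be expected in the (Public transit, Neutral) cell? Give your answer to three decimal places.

Row total (Public transit) = 303; column total (Neutral) = 372; grand total N = 639.
Expected count = (row total × column total) / N = 303 × 372 / 639 = 176.394.

176.394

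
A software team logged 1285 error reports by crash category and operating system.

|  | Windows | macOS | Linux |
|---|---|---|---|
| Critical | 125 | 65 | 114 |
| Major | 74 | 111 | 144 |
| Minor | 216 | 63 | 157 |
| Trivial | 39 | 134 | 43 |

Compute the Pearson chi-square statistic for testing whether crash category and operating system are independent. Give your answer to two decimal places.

204.45

Row totals: 304, 329, 436, 216. Column totals: 454, 373, 458. Grand total N = 1285.
Expected counts (row total × column total / N):
  Critical, Windows: 304×454/1285 = 107.4054
  Critical, macOS: 304×373/1285 = 88.2428
  Critical, Linux: 304×458/1285 = 108.3518
  Major, Windows: 329×454/1285 = 116.2381
  Major, macOS: 329×373/1285 = 95.4996
  Major, Linux: 329×458/1285 = 117.2623
  Minor, Windows: 436×454/1285 = 154.0420
  Minor, macOS: 436×373/1285 = 126.5588
  Minor, Linux: 436×458/1285 = 155.3992
  Trivial, Windows: 216×454/1285 = 76.3144
  Trivial, macOS: 216×373/1285 = 62.6988
  Trivial, Linux: 216×458/1285 = 76.9868
Contributions (O − E)²/E:
  (125 − 107.4054)²/107.4054 = 2.8823
  (65 − 88.2428)²/88.2428 = 6.1221
  (114 − 108.3518)²/108.3518 = 0.2944
  (74 − 116.2381)²/116.2381 = 15.3483
  (111 − 95.4996)²/95.4996 = 2.5158
  (144 − 117.2623)²/117.2623 = 6.0966
  (216 − 154.0420)²/154.0420 = 24.9204
  (63 − 126.5588)²/126.5588 = 31.9197
  (157 − 155.3992)²/155.3992 = 0.0165
  (39 − 76.3144)²/76.3144 = 18.2451
  (134 − 62.6988)²/62.6988 = 81.0839
  (43 − 76.9868)²/76.9868 = 15.0039
χ² = 2.8823 + 6.1221 + 0.2944 + 15.3483 + 2.5158 + 6.0966 + 24.9204 + 31.9197 + 0.0165 + 18.2451 + 81.0839 + 15.0039 = 204.45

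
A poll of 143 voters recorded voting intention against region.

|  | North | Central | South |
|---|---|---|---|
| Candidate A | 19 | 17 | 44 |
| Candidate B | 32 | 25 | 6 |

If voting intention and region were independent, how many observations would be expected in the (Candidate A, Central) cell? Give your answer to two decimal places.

Row total (Candidate A) = 80; column total (Central) = 42; grand total N = 143.
Expected count = (row total × column total) / N = 80 × 42 / 143 = 23.50.

23.50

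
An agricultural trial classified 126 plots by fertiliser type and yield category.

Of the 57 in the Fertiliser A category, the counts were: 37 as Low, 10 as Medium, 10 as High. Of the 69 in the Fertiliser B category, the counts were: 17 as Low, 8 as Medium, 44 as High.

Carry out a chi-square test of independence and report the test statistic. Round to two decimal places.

Row totals: 57, 69. Column totals: 54, 18, 54. Grand total N = 126.
Expected counts (row total × column total / N):
  Fertiliser A, Low: 57×54/126 = 24.429
  Fertiliser A, Medium: 57×18/126 = 8.143
  Fertiliser A, High: 57×54/126 = 24.429
  Fertiliser B, Low: 69×54/126 = 29.571
  Fertiliser B, Medium: 69×18/126 = 9.857
  Fertiliser B, High: 69×54/126 = 29.571
Contributions (O − E)²/E:
  (37 − 24.429)²/24.429 = 6.4690
  (10 − 8.143)²/8.143 = 0.4235
  (10 − 24.429)²/24.429 = 8.5225
  (17 − 29.571)²/29.571 = 5.3441
  (8 − 9.857)²/9.857 = 0.3498
  (44 − 29.571)²/29.571 = 7.0405
χ² = 6.4690 + 0.4235 + 8.5225 + 5.3441 + 0.3498 + 7.0405 = 28.15

28.15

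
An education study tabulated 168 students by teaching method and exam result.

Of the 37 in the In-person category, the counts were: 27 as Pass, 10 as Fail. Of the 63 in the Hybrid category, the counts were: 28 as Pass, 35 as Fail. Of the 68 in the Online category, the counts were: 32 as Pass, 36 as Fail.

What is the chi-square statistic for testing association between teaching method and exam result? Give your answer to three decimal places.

Row totals: 37, 63, 68. Column totals: 87, 81. Grand total N = 168.
Expected counts (row total × column total / N):
  In-person, Pass: 37×87/168 = 19.1607
  In-person, Fail: 37×81/168 = 17.8393
  Hybrid, Pass: 63×87/168 = 32.6250
  Hybrid, Fail: 63×81/168 = 30.3750
  Online, Pass: 68×87/168 = 35.2143
  Online, Fail: 68×81/168 = 32.7857
Contributions (O − E)²/E:
  (27 − 19.1607)²/19.1607 = 3.2073
  (10 − 17.8393)²/17.8393 = 3.4449
  (28 − 32.6250)²/32.6250 = 0.6557
  (35 − 30.3750)²/30.3750 = 0.7042
  (32 − 35.2143)²/35.2143 = 0.2934
  (36 − 32.7857)²/32.7857 = 0.3151
χ² = 3.2073 + 3.4449 + 0.6557 + 0.7042 + 0.2934 + 0.3151 = 8.621

8.621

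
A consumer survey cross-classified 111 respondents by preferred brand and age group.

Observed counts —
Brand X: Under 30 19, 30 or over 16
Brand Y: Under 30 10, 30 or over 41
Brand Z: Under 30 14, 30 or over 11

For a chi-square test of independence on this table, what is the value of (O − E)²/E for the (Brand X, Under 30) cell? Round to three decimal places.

Row total (Brand X) = 35; column total (Under 30) = 43; N = 111.
Expected count E = 35 × 43 / 111 = 13.5586.
Contribution = (O − E)²/E = (19 − 13.5586)² / 13.5586 = 2.184.

2.184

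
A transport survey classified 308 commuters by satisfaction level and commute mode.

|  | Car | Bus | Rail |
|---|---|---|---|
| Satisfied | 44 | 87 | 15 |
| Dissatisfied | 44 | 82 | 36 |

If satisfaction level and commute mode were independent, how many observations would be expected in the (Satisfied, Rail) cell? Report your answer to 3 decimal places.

24.175

Row total (Satisfied) = 146; column total (Rail) = 51; grand total N = 308.
Expected count = (row total × column total) / N = 146 × 51 / 308 = 24.175.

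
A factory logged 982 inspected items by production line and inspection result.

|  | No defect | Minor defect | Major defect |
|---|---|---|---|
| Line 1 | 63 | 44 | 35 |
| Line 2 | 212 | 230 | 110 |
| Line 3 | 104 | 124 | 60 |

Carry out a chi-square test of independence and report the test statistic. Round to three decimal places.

Row totals: 142, 552, 288. Column totals: 379, 398, 205. Grand total N = 982.
Expected counts (row total × column total / N):
  Line 1, No defect: 142×379/982 = 54.8045
  Line 1, Minor defect: 142×398/982 = 57.5519
  Line 1, Major defect: 142×205/982 = 29.6436
  Line 2, No defect: 552×379/982 = 213.0428
  Line 2, Minor defect: 552×398/982 = 223.7230
  Line 2, Major defect: 552×205/982 = 115.2342
  Line 3, No defect: 288×379/982 = 111.1527
  Line 3, Minor defect: 288×398/982 = 116.7251
  Line 3, Major defect: 288×205/982 = 60.1222
Contributions (O − E)²/E:
  (63 − 54.8045)²/54.8045 = 1.2256
  (44 − 57.5519)²/57.5519 = 3.1911
  (35 − 29.6436)²/29.6436 = 0.9679
  (212 − 213.0428)²/213.0428 = 0.0051
  (230 − 223.7230)²/223.7230 = 0.1761
  (110 − 115.2342)²/115.2342 = 0.2377
  (104 − 111.1527)²/111.1527 = 0.4603
  (124 − 116.7251)²/116.7251 = 0.4534
  (60 − 60.1222)²/60.1222 = 0.0002
χ² = 1.2256 + 3.1911 + 0.9679 + 0.0051 + 0.1761 + 0.2377 + 0.4603 + 0.4534 + 0.0002 = 6.717

6.717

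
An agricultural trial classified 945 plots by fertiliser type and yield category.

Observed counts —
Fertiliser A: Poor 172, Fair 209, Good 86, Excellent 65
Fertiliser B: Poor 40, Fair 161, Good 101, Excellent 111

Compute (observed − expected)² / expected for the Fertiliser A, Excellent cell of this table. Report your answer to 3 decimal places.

11.723

Row total (Fertiliser A) = 532; column total (Excellent) = 176; N = 945.
Expected count E = 532 × 176 / 945 = 99.0815.
Contribution = (O − E)²/E = (65 − 99.0815)² / 99.0815 = 11.723.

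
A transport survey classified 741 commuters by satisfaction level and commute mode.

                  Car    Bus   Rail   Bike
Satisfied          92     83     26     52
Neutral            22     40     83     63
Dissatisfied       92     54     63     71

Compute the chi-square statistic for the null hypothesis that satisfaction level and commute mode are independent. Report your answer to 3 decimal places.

Row totals: 253, 208, 280. Column totals: 206, 177, 172, 186. Grand total N = 741.
Expected counts (row total × column total / N):
  Satisfied, Car: 253×206/741 = 70.3347
  Satisfied, Bus: 253×177/741 = 60.4332
  Satisfied, Rail: 253×172/741 = 58.7260
  Satisfied, Bike: 253×186/741 = 63.5061
  Neutral, Car: 208×206/741 = 57.8246
  Neutral, Bus: 208×177/741 = 49.6842
  Neutral, Rail: 208×172/741 = 48.2807
  Neutral, Bike: 208×186/741 = 52.2105
  Dissatisfied, Car: 280×206/741 = 77.8408
  Dissatisfied, Bus: 280×177/741 = 66.8826
  Dissatisfied, Rail: 280×172/741 = 64.9933
  Dissatisfied, Bike: 280×186/741 = 70.2834
Contributions (O − E)²/E:
  (92 − 70.3347)²/70.3347 = 6.6736
  (83 − 60.4332)²/60.4332 = 8.4268
  (26 − 58.7260)²/58.7260 = 18.2371
  (52 − 63.5061)²/63.5061 = 2.0847
  (22 − 57.8246)²/57.8246 = 22.1947
  (40 − 49.6842)²/49.6842 = 1.8876
  (83 − 48.2807)²/48.2807 = 24.9671
  (63 − 52.2105)²/52.2105 = 2.2297
  (92 − 77.8408)²/77.8408 = 2.5756
  (54 − 66.8826)²/66.8826 = 2.4814
  (63 − 64.9933)²/64.9933 = 0.0611
  (71 − 70.2834)²/70.2834 = 0.0073
χ² = 6.6736 + 8.4268 + 18.2371 + 2.0847 + 22.1947 + 1.8876 + 24.9671 + 2.2297 + 2.5756 + 2.4814 + 0.0611 + 0.0073 = 91.827

91.827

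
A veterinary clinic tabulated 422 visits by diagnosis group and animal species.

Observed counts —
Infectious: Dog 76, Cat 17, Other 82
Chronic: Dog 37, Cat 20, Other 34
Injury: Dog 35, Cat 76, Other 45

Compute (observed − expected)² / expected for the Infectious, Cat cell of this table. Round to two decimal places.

Row total (Infectious) = 175; column total (Cat) = 113; N = 422.
Expected count E = 175 × 113 / 422 = 46.8602.
Contribution = (O − E)²/E = (17 − 46.8602)² / 46.8602 = 19.03.

19.03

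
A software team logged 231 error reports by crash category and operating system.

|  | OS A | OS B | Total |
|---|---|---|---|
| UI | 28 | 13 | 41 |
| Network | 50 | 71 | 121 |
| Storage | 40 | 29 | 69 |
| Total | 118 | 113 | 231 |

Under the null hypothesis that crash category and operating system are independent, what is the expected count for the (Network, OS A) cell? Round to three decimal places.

61.810

Row total (Network) = 121; column total (OS A) = 118; grand total N = 231.
Expected count = (row total × column total) / N = 121 × 118 / 231 = 61.810.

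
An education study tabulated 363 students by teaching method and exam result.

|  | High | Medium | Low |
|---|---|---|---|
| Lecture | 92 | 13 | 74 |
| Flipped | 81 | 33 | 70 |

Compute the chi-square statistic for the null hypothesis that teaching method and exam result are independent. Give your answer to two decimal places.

Row totals: 179, 184. Column totals: 173, 46, 144. Grand total N = 363.
Expected counts (row total × column total / N):
  Lecture, High: 179×173/363 = 85.309
  Lecture, Medium: 179×46/363 = 22.683
  Lecture, Low: 179×144/363 = 71.008
  Flipped, High: 184×173/363 = 87.691
  Flipped, Medium: 184×46/363 = 23.317
  Flipped, Low: 184×144/363 = 72.992
Contributions (O − E)²/E:
  (92 − 85.309)²/85.309 = 0.5248
  (13 − 22.683)²/22.683 = 4.1335
  (74 − 71.008)²/71.008 = 0.1261
  (81 − 87.691)²/87.691 = 0.5105
  (33 − 23.317)²/23.317 = 4.0211
  (70 − 72.992)²/72.992 = 0.1226
χ² = 0.5248 + 4.1335 + 0.1261 + 0.5105 + 4.0211 + 0.1226 = 9.44

9.44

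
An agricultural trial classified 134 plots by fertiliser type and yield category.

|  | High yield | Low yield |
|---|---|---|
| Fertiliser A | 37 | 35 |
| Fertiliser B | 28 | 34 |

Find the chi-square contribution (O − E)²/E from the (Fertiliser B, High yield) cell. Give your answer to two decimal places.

0.14

Row total (Fertiliser B) = 62; column total (High yield) = 65; N = 134.
Expected count E = 62 × 65 / 134 = 30.075.
Contribution = (O − E)²/E = (28 − 30.075)² / 30.075 = 0.14.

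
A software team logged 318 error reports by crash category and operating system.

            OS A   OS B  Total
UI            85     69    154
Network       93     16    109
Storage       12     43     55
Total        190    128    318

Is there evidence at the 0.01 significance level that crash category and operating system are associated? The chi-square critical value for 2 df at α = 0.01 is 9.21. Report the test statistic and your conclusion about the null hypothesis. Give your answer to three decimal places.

63.869; reject H₀

Grand total N = 318.
Expected counts (row total × column total / N):
  UI, OS A: 154×190/318 = 92.01258
  UI, OS B: 154×128/318 = 61.98742
  Network, OS A: 109×190/318 = 65.12579
  Network, OS B: 109×128/318 = 43.87421
  Storage, OS A: 55×190/318 = 32.86164
  Storage, OS B: 55×128/318 = 22.13836
Contributions (O − E)²/E:
  (85 − 92.01258)²/92.01258 = 0.5345
  (69 − 61.98742)²/61.98742 = 0.7933
  (93 − 65.12579)²/65.12579 = 11.9303
  (16 − 43.87421)²/43.87421 = 17.7091
  (12 − 32.86164)²/32.86164 = 13.2436
  (43 − 22.13836)²/22.13836 = 19.6585
χ² = 0.5345 + 0.7933 + 11.9303 + 17.7091 + 13.2436 + 19.6585 = 63.869
df = (3−1)(2−1) = 2. Since 63.869 > 9.21, reject the null hypothesis of independence at α = 0.01.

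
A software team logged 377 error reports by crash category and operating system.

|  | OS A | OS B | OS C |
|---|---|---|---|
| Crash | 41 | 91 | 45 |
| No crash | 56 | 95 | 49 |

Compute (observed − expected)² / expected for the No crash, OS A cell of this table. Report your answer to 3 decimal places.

Row total (No crash) = 200; column total (OS A) = 97; N = 377.
Expected count E = 200 × 97 / 377 = 51.4589.
Contribution = (O − E)²/E = (56 − 51.4589)² / 51.4589 = 0.401.

0.401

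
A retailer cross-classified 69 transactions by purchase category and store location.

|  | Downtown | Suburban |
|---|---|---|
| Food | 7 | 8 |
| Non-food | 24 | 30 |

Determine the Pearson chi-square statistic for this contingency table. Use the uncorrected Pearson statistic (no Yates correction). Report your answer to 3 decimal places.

Row totals: 15, 54. Column totals: 31, 38. Grand total N = 69.
Expected counts (row total × column total / N):
  Food, Downtown: 15×31/69 = 6.7391
  Food, Suburban: 15×38/69 = 8.2609
  Non-food, Downtown: 54×31/69 = 24.2609
  Non-food, Suburban: 54×38/69 = 29.7391
Contributions (O − E)²/E:
  (7 − 6.7391)²/6.7391 = 0.0101
  (8 − 8.2609)²/8.2609 = 0.0082
  (24 − 24.2609)²/24.2609 = 0.0028
  (30 − 29.7391)²/29.7391 = 0.0023
χ² = 0.0101 + 0.0082 + 0.0028 + 0.0023 = 0.023

0.023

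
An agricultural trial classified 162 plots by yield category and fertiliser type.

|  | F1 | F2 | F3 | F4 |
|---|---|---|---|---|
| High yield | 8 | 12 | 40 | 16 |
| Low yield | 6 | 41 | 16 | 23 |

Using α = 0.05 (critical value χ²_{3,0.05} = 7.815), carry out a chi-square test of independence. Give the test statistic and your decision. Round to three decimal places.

Row totals: 76, 86. Column totals: 14, 53, 56, 39. Grand total N = 162.
Expected counts (row total × column total / N):
  High yield, F1: 76×14/162 = 6.5679
  High yield, F2: 76×53/162 = 24.8642
  High yield, F3: 76×56/162 = 26.2716
  High yield, F4: 76×39/162 = 18.2963
  Low yield, F1: 86×14/162 = 7.4321
  Low yield, F2: 86×53/162 = 28.1358
  Low yield, F3: 86×56/162 = 29.7284
  Low yield, F4: 86×39/162 = 20.7037
Contributions (O − E)²/E:
  (8 − 6.5679)²/6.5679 = 0.3123
  (12 − 24.8642)²/24.8642 = 6.6557
  (40 − 26.2716)²/26.2716 = 7.1739
  (16 − 18.2963)²/18.2963 = 0.2882
  (6 − 7.4321)²/7.4321 = 0.2760
  (41 − 28.1358)²/28.1358 = 5.8817
  (16 − 29.7284)²/29.7284 = 6.3397
  (23 − 20.7037)²/20.7037 = 0.2547
χ² = 0.3123 + 6.6557 + 7.1739 + 0.2882 + 0.2760 + 5.8817 + 6.3397 + 0.2547 = 27.182
df = (2−1)(4−1) = 3. Since 27.182 > 7.815, reject the null hypothesis of independence at α = 0.05.

27.182; reject H₀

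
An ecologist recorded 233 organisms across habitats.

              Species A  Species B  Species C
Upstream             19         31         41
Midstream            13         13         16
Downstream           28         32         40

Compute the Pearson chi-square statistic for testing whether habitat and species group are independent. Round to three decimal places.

Row totals: 91, 42, 100. Column totals: 60, 76, 97. Grand total N = 233.
Expected counts (row total × column total / N):
  Upstream, Species A: 91×60/233 = 23.4335
  Upstream, Species B: 91×76/233 = 29.6824
  Upstream, Species C: 91×97/233 = 37.8841
  Midstream, Species A: 42×60/233 = 10.8155
  Midstream, Species B: 42×76/233 = 13.6996
  Midstream, Species C: 42×97/233 = 17.4850
  Downstream, Species A: 100×60/233 = 25.7511
  Downstream, Species B: 100×76/233 = 32.6180
  Downstream, Species C: 100×97/233 = 41.6309
Contributions (O − E)²/E:
  (19 − 23.4335)²/23.4335 = 0.8388
  (31 − 29.6824)²/29.6824 = 0.0585
  (41 − 37.8841)²/37.8841 = 0.2563
  (13 − 10.8155)²/10.8155 = 0.4412
  (13 − 13.6996)²/13.6996 = 0.0357
  (16 − 17.4850)²/17.4850 = 0.1261
  (28 − 25.7511)²/25.7511 = 0.1964
  (32 − 32.6180)²/32.6180 = 0.0117
  (40 − 41.6309)²/41.6309 = 0.0639
χ² = 0.8388 + 0.0585 + 0.2563 + 0.4412 + 0.0357 + 0.1261 + 0.1964 + 0.0117 + 0.0639 = 2.029

2.029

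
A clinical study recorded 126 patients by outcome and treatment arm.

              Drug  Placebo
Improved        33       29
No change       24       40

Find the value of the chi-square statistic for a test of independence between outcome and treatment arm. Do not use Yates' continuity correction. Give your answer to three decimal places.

3.144

Row totals: 62, 64. Column totals: 57, 69. Grand total N = 126.
Expected counts (row total × column total / N):
  Improved, Drug: 62×57/126 = 28.0476
  Improved, Placebo: 62×69/126 = 33.9524
  No change, Drug: 64×57/126 = 28.9524
  No change, Placebo: 64×69/126 = 35.0476
Contributions (O − E)²/E:
  (33 − 28.0476)²/28.0476 = 0.8745
  (29 − 33.9524)²/33.9524 = 0.7224
  (24 − 28.9524)²/28.9524 = 0.8471
  (40 − 35.0476)²/35.0476 = 0.6998
χ² = 0.8745 + 0.7224 + 0.8471 + 0.6998 = 3.144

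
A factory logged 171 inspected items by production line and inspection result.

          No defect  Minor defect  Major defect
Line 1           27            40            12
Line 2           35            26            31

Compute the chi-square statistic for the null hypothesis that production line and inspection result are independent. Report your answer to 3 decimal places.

11.475

Row totals: 79, 92. Column totals: 62, 66, 43. Grand total N = 171.
Expected counts (row total × column total / N):
  Line 1, No defect: 79×62/171 = 28.6433
  Line 1, Minor defect: 79×66/171 = 30.4912
  Line 1, Major defect: 79×43/171 = 19.8655
  Line 2, No defect: 92×62/171 = 33.3567
  Line 2, Minor defect: 92×66/171 = 35.5088
  Line 2, Major defect: 92×43/171 = 23.1345
Contributions (O − E)²/E:
  (27 − 28.6433)²/28.6433 = 0.0943
  (40 − 30.4912)²/30.4912 = 2.9654
  (12 − 19.8655)²/19.8655 = 3.1142
  (35 − 33.3567)²/33.3567 = 0.0810
  (26 − 35.5088)²/35.5088 = 2.5463
  (31 − 23.1345)²/23.1345 = 2.6742
χ² = 0.0943 + 2.9654 + 3.1142 + 0.0810 + 2.5463 + 2.6742 = 11.475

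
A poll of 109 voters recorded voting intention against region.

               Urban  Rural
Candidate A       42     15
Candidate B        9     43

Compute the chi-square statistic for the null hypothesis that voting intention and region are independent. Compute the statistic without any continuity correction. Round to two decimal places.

34.71

Row totals: 57, 52. Column totals: 51, 58. Grand total N = 109.
Expected counts (row total × column total / N):
  Candidate A, Urban: 57×51/109 = 26.670
  Candidate A, Rural: 57×58/109 = 30.330
  Candidate B, Urban: 52×51/109 = 24.330
  Candidate B, Rural: 52×58/109 = 27.670
Contributions (O − E)²/E:
  (42 − 26.670)²/26.670 = 8.8117
  (15 − 30.330)²/30.330 = 7.7484
  (9 − 24.330)²/24.330 = 9.6592
  (43 − 27.670)²/27.670 = 8.4933
χ² = 8.8117 + 7.7484 + 9.6592 + 8.4933 = 34.71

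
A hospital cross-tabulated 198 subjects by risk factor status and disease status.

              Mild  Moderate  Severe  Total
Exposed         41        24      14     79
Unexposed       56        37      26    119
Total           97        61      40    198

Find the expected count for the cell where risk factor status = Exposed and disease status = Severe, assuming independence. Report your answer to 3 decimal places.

Row total (Exposed) = 79; column total (Severe) = 40; grand total N = 198.
Expected count = (row total × column total) / N = 79 × 40 / 198 = 15.960.

15.960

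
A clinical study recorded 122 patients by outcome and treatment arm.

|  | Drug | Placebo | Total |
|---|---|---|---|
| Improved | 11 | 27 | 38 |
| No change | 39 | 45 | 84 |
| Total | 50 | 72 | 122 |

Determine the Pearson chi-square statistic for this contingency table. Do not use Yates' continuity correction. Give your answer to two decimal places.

3.31

Grand total N = 122.
Expected counts (row total × column total / N):
  Improved, Drug: 38×50/122 = 15.574
  Improved, Placebo: 38×72/122 = 22.426
  No change, Drug: 84×50/122 = 34.426
  No change, Placebo: 84×72/122 = 49.574
Contributions (O − E)²/E:
  (11 − 15.574)²/15.574 = 1.3434
  (27 − 22.426)²/22.426 = 0.9329
  (39 − 34.426)²/34.426 = 0.6077
  (45 − 49.574)²/49.574 = 0.4220
χ² = 1.3434 + 0.9329 + 0.6077 + 0.4220 = 3.31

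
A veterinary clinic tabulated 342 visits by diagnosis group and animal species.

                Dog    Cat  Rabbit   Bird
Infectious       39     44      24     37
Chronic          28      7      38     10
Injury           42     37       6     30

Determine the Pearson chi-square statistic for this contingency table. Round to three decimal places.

61.244

Row totals: 144, 83, 115. Column totals: 109, 88, 68, 77. Grand total N = 342.
Expected counts (row total × column total / N):
  Infectious, Dog: 144×109/342 = 45.8947
  Infectious, Cat: 144×88/342 = 37.0526
  Infectious, Rabbit: 144×68/342 = 28.6316
  Infectious, Bird: 144×77/342 = 32.4211
  Chronic, Dog: 83×109/342 = 26.4532
  Chronic, Cat: 83×88/342 = 21.3567
  Chronic, Rabbit: 83×68/342 = 16.5029
  Chronic, Bird: 83×77/342 = 18.6871
  Injury, Dog: 115×109/342 = 36.6520
  Injury, Cat: 115×88/342 = 29.5906
  Injury, Rabbit: 115×68/342 = 22.8655
  Injury, Bird: 115×77/342 = 25.8918
Contributions (O − E)²/E:
  (39 − 45.8947)²/45.8947 = 1.0358
  (44 − 37.0526)²/37.0526 = 1.3026
  (24 − 28.6316)²/28.6316 = 0.7492
  (37 − 32.4211)²/32.4211 = 0.6467
  (28 − 26.4532)²/26.4532 = 0.0904
  (7 − 21.3567)²/21.3567 = 9.6511
  (38 − 16.5029)²/16.5029 = 28.0027
  (10 − 18.6871)²/18.6871 = 4.0384
  (42 − 36.6520)²/36.6520 = 0.7803
  (37 − 29.5906)²/29.5906 = 1.8553
  (6 − 22.8655)²/22.8655 = 12.4399
  (30 − 25.8918)²/25.8918 = 0.6518
χ² = 1.0358 + 1.3026 + 0.7492 + 0.6467 + 0.0904 + 9.6511 + 28.0027 + 4.0384 + 0.7803 + 1.8553 + 12.4399 + 0.6518 = 61.244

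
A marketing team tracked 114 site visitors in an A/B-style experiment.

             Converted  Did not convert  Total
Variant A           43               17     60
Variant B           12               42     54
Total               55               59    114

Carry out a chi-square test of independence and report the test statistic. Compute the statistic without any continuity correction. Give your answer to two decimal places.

Grand total N = 114.
Expected counts (row total × column total / N):
  Variant A, Converted: 60×55/114 = 28.947
  Variant A, Did not convert: 60×59/114 = 31.053
  Variant B, Converted: 54×55/114 = 26.053
  Variant B, Did not convert: 54×59/114 = 27.947
Contributions (O − E)²/E:
  (43 − 28.947)²/28.947 = 6.8224
  (17 − 31.053)²/31.053 = 6.3597
  (12 − 26.053)²/26.053 = 7.5802
  (42 − 27.947)²/27.947 = 7.0665
χ² = 6.8224 + 6.3597 + 7.5802 + 7.0665 = 27.83

27.83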